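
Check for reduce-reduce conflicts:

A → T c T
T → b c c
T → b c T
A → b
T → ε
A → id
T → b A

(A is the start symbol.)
Yes — I3: [A → b .] vs [T → .]

A reduce-reduce conflict occurs when an LR(0) state has two complete items [A → α .] and [B → β .] — both call for a reduction, and with no lookahead the parser cannot choose between them.

Augment with A' → A and build the canonical LR(0) collection (I0 = CLOSURE({[A' → . A]}), then GOTO on every symbol after a dot until no new states appear). It has 12 states:
  I0: { [A → . T c T], [A → . b], [A → . id], [A' → . A], [T → . b A], [T → . b c T], [T → . b c c], [T → .] }  — shift, reduce
  I1: { [A' → A .] }  — accept
  I2: { [A → T . c T] }  — shift
  I3: { [A → . T c T], [A → . b], [A → . id], [A → b .], [T → . b A], [T → . b c T], [T → . b c c], [T → .], [T → b . A], [T → b . c T], [T → b . c c] }  — shift, 2 reduces
  I4: { [A → id .] }  — reduce
  I5: { [T → b A .] }  — reduce
  I6: { [T → . b A], [T → . b c T], [T → . b c c], [T → .], [T → b c . T], [T → b c . c] }  — shift, reduce
  I7: { [T → b c T .] }  — reduce
  I8: { [A → . T c T], [A → . b], [A → . id], [T → . b A], [T → . b c T], [T → . b c c], [T → .], [T → b . A], [T → b . c T], [T → b . c c] }  — shift, reduce
  I9: { [T → b c c .] }  — reduce
  I10: { [A → T c . T], [T → . b A], [T → . b c T], [T → . b c c], [T → .] }  — shift, reduce
  I11: { [A → T c T .] }  — reduce

I3 contains complete items [A → b .], [T → .] — reduce-reduce conflict.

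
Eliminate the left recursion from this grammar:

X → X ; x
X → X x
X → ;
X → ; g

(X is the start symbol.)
X → ; X'
X → ; g X'
X' → ; x X'
X' → x X'
X' → ε

X is directly left-recursive. The standard transformation for
  A → A α₁ | ... | A α_m | β₁ | ... | β_n
is
  A  → β₁ A' | ... | β_n A'
  A' → α₁ A' | ... | α_m A' | ε

X → ; becomes X → ; X'
X → ; g becomes X → ; g X'
X → X ; x becomes X' → ; x X'
X → X x becomes X' → x X'
Add X' → ε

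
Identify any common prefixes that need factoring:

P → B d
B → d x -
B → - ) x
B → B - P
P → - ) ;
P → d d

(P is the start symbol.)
Left-factoring is needed when two productions for the same non-terminal
share a common prefix on the right-hand side.

Productions for P:
  P → B d
  P → - ) ;
  P → d d
Productions for B:
  B → d x -
  B → - ) x
  B → B - P

No common prefixes found.

Answer: No, left-factoring is not needed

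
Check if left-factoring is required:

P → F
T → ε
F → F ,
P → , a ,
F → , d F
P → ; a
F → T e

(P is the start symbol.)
No, left-factoring is not needed

Left-factoring is needed when two productions for the same non-terminal
share a common prefix on the right-hand side.

Productions for P:
  P → F
  P → , a ,
  P → ; a
Productions for F:
  F → F ,
  F → , d F
  F → T e

No common prefixes found.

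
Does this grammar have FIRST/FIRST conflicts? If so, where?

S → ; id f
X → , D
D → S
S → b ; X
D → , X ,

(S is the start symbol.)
No FIRST/FIRST conflicts.

A FIRST/FIRST conflict occurs when two productions N → α and N → β for the same non-terminal have FIRST(α) ∩ FIRST(β) ≠ ∅ (with ε ∈ FIRST of a nullable right-hand side, so two nullable alternatives also conflict).

FIRST sets of the non-terminals at (or reachable through a nullable prefix from) the front of some alternative:
  FIRST(S) = { ';', 'b' }

Productions for S:
  S → ; id f: FIRST = { ';' }
  S → b ; X: FIRST = { 'b' }
Productions for D:
  D → S: FIRST = { ';', 'b' }
  D → , X ,: FIRST = { ',' }
X has only one production, so no FIRST/FIRST conflict is possible there.

All alternatives of each non-terminal have pairwise disjoint FIRST sets.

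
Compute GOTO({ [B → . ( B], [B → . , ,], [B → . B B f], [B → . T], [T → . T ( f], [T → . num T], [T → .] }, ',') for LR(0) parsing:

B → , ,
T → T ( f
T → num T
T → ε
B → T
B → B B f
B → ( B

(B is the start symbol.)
{ [B → , . ,] }

GOTO(I, ',') = CLOSURE({ [A → αX.β] : [A → α.Xβ] ∈ I, X = ',' })

Items with dot before ',', with the dot advanced:
  [B → . , ,] → [B → , . ,]
Closure adds nothing (no advanced item has the dot before a non-terminal).

GOTO = { [B → , . ,] }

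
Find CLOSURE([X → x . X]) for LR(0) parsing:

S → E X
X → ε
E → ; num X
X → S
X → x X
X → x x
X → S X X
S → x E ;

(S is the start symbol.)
{ [E → . ; num X], [S → . E X], [S → . x E ;], [X → . S X X], [X → . S], [X → . x X], [X → . x x], [X → .], [X → x . X] }

To compute CLOSURE, for each item [A → α.Bβ] where B is a non-terminal, add [B → .γ] for all productions B → γ; repeat for the newly added items until nothing changes.

Start with: [X → x . X]
  [X → x . X] has the dot before X: add [X → .], [X → . S], [X → . x X], [X → . x x], [X → . S X X]
  [X → . S] has the dot before S: add [S → . E X], [S → . x E ;]
  [S → . E X] has the dot before E: add [E → . ; num X]
No further items can be added.

CLOSURE = { [E → . ; num X], [S → . E X], [S → . x E ;], [X → . S X X], [X → . S], [X → . x X], [X → . x x], [X → .], [X → x . X] }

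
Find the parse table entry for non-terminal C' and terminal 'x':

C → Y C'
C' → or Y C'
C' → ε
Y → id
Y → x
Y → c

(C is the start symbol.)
To find M[C', 'x'], we find productions for C' where 'x' is in the predict set (PREDICT(N → α) = (FIRST(α) \ {ε}) ∪ (FOLLOW(N) if α ⇒* ε)).

Relevant sets:
  FOLLOW(C') = { $ }

C' → or Y C': PREDICT = { 'or' }
C' → ε: PREDICT = { $ }

M[C', 'x'] is empty (no production applies)

Answer: Empty (error entry)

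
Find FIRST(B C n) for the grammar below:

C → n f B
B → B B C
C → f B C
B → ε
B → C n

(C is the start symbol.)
{ 'f', 'n' }

FIRST sets of the non-terminals involved (from the grammar, by fixed-point iteration):
  FIRST(B) = { 'f', 'n', ε }
  FIRST(C) = { 'f', 'n' }

To compute FIRST(B C n), process the symbols left to right:
Symbol B is a non-terminal. Add FIRST(B) \ {ε} = { 'f', 'n' }
B is nullable (ε ∈ FIRST(B)), continue to the next symbol.
Symbol C is a non-terminal. Add FIRST(C) \ {ε} = { 'f', 'n' }
C is not nullable (ε ∉ FIRST(C)), so stop here.
FIRST(B C n) = { 'f', 'n' }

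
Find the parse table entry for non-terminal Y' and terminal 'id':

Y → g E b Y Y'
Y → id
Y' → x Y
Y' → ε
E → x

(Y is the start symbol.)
Empty (error entry)

To find M[Y', 'id'], we find productions for Y' where 'id' is in the predict set (PREDICT(N → α) = (FIRST(α) \ {ε}) ∪ (FOLLOW(N) if α ⇒* ε)).

Relevant sets:
  FOLLOW(Y') = { $, 'x' }

Y' → x Y: PREDICT = { 'x' }
Y' → ε: PREDICT = { $, 'x' }

M[Y', 'id'] is empty (no production applies)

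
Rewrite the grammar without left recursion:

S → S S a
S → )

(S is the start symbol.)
S → ) S'
S' → S a S'
S' → ε

S is directly left-recursive. The standard transformation for
  A → A α₁ | ... | A α_m | β₁ | ... | β_n
is
  A  → β₁ A' | ... | β_n A'
  A' → α₁ A' | ... | α_m A' | ε

S → ) becomes S → ) S'
S → S S a becomes S' → S a S'
Add S' → ε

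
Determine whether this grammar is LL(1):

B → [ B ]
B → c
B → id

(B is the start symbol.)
A grammar is LL(1) if for each non-terminal N with multiple productions, the predict sets of those productions are pairwise disjoint, where PREDICT(N → α) = (FIRST(α) \ {ε}) ∪ (FOLLOW(N) if α ⇒* ε).

For B:
  PREDICT(B → '[' B ']') = { '[' }
  PREDICT(B → c) = { 'c' }
  PREDICT(B → id) = { 'id' }

All predict sets are disjoint. The grammar IS LL(1).

Answer: Yes, the grammar is LL(1).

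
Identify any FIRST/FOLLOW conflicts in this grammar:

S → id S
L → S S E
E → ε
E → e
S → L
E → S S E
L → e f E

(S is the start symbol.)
Nullable non-terminals: E.
FIRST sets used below: FIRST(S) = { 'e', 'id' }

E: nullable alternative(s) E → ε; FOLLOW(E) = { $, 'e', 'id' }
  E → ε: FIRST \ {ε} = { } — this is the only nullable alternative, skip
  E → e: FIRST \ {ε} = { 'e' } — overlaps FOLLOW(E) on { 'e' }: CONFLICT
  E → S S E: FIRST \ {ε} = { 'e', 'id' } — overlaps FOLLOW(E) on { 'e', 'id' }: CONFLICT

L, S have no nullable alternative, so no FIRST/FOLLOW check is needed there.

So the grammar has 2 FIRST/FOLLOW conflicts (marked CONFLICT above).

Answer: Yes. E → e with FOLLOW(E) on { 'e' }; E → S S E with FOLLOW(E) on { 'e', 'id' }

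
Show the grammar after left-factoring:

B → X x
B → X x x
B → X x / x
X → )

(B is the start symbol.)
Left-factoring transforms A → αβ₁ | αβ₂ into A → αA' and A' → β₁ | β₂
(α is the longest common prefix among the alternatives). Repeat until
no nonterminal has two alternatives with a common prefix.

Round 1: B has alternatives sharing prefix 'X x'. Introduce B': B → X x B'
  Add: B' → ε
  Add: B' → x
  Add: B' → / x

No remaining common prefixes — done.

Resulting grammar:
B → X x B'
B' → ε
B' → x
B' → / x
X → )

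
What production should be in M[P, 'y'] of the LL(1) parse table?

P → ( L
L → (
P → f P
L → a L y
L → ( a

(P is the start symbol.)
To find M[P, 'y'], we find productions for P where 'y' is in the predict set (PREDICT(N → α) = (FIRST(α) \ {ε}) ∪ (FOLLOW(N) if α ⇒* ε)).

P → ( L: PREDICT = { '(' }
P → f P: PREDICT = { 'f' }

M[P, 'y'] is empty (no production applies)

Answer: Empty (error entry)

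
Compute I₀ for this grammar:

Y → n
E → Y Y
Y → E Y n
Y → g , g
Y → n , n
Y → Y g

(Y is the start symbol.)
{ [E → . Y Y], [Y → . E Y n], [Y → . Y g], [Y → . g , g], [Y → . n , n], [Y → . n], [Y' → . Y] }

First, augment the grammar with Y' → Y
I₀ = CLOSURE({ [Y' → . Y] }):
  [Y' → . Y] has the dot before Y: add [Y → . n], [Y → . E Y n], [Y → . g , g], [Y → . n , n], [Y → . Y g]
  [Y → . E Y n] has the dot before E: add [E → . Y Y]
No further items can be added.

I₀ = { [E → . Y Y], [Y → . E Y n], [Y → . Y g], [Y → . g , g], [Y → . n , n], [Y → . n], [Y' → . Y] }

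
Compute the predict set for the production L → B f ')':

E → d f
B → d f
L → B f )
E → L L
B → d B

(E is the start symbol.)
{ 'd' }

PREDICT(L → B f ')') = (FIRST(RHS) \ {ε}) ∪ (FOLLOW(L) if ε ∈ FIRST(RHS), i.e. RHS ⇒* ε)
FIRST(B) = { 'd' }
FIRST(B f ')') = { 'd' }
ε ∉ FIRST(B f ')'), so FOLLOW(L) is not added.
PREDICT(L → B f ')') = { 'd' }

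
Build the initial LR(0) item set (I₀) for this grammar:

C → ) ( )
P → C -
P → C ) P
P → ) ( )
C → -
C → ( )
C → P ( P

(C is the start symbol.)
{ [C → . ( )], [C → . ) ( )], [C → . -], [C → . P ( P], [C' → . C], [P → . ) ( )], [P → . C ) P], [P → . C -] }

First, augment the grammar with C' → C
I₀ = CLOSURE({ [C' → . C] }):
  [C' → . C] has the dot before C: add [C → . ) ( )], [C → . -], [C → . ( )], [C → . P ( P]
  [C → . P ( P] has the dot before P: add [P → . C -], [P → . C ) P], [P → . ) ( )]
No further items can be added.

I₀ = { [C → . ( )], [C → . ) ( )], [C → . -], [C → . P ( P], [C' → . C], [P → . ) ( )], [P → . C ) P], [P → . C -] }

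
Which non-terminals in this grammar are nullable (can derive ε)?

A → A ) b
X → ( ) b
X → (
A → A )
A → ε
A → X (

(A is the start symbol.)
ε-productions: A → ε
So A is immediately nullable.
No further non-terminal can be added: every production for the remaining non-terminals contains a terminal or a non-nullable non-terminal.
Nullable = { 'A' }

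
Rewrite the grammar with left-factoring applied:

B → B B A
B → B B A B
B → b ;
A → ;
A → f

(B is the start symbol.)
B → B B A B'
B' → ε
B' → B
B → b ;
A → ;
A → f

Left-factoring transforms A → αβ₁ | αβ₂ into A → αA' and A' → β₁ | β₂
(α is the longest common prefix among the alternatives). Repeat until
no nonterminal has two alternatives with a common prefix.

Round 1: B has alternatives sharing prefix 'B B A'. Introduce B': B → B B A B'
  Add: B' → ε
  Add: B' → B

No remaining common prefixes — done.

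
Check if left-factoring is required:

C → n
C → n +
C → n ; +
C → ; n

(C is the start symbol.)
Yes, C has productions with common prefix 'n'

Left-factoring is needed when two productions for the same non-terminal
share a common prefix on the right-hand side.

Productions for C:
  C → n
  C → n +
  C → n ; +
  C → ; n

Found common prefix 'n' in productions for C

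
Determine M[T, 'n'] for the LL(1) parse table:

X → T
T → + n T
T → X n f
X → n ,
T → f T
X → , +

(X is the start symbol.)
To find M[T, 'n'], we find productions for T where 'n' is in the predict set (PREDICT(N → α) = (FIRST(α) \ {ε}) ∪ (FOLLOW(N) if α ⇒* ε)).

Relevant sets:
  FIRST(X) = { '+', ',', 'f', 'n' }

T → + n T: PREDICT = { '+' }
T → X n f: PREDICT = { '+', ',', 'f', 'n' }
  'n' is in predict set, so this production goes in M[T, 'n']
T → f T: PREDICT = { 'f' }

M[T, 'n'] = T → X n f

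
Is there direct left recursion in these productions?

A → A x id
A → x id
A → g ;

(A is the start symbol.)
Direct left recursion occurs when N → N α for some non-terminal N (the right-hand side begins with the left-hand side itself).

A → A x id: LEFT RECURSIVE (starts with A)
A → x id: starts with x
A → g ;: starts with g

The grammar has direct left recursion on: A.

Answer: Yes, A is left-recursive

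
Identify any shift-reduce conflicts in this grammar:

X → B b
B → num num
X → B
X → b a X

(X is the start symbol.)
Yes — I1: [X → B .] vs [X → B . b]

A shift-reduce conflict occurs when an LR(0) state has both:
  - a complete (reduce) item [A → α .] (dot at the end), and
  - a shift item [B → β . c γ] (dot before a terminal).

Augment with X' → X and build the canonical LR(0) collection (I0 = CLOSURE({[X' → . X]}), then GOTO on every symbol after a dot until no new states appear). It has 9 states:
  I0: { [B → . num num], [X → . B b], [X → . B], [X → . b a X], [X' → . X] }  — shift
  I1: { [X → B . b], [X → B .] }  — shift, reduce
  I2: { [X' → X .] }  — accept
  I3: { [X → b . a X] }  — shift
  I4: { [B → num . num] }  — shift
  I5: { [B → num num .] }  — reduce
  I6: { [B → . num num], [X → . B b], [X → . B], [X → . b a X], [X → b a . X] }  — shift
  I7: { [X → b a X .] }  — reduce
  I8: { [X → B b .] }  — reduce

I1 contains reduce item [X → B .] and shift item [X → B . b] — shift-reduce conflict.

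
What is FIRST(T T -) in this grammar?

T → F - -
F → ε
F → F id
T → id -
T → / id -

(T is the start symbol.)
FIRST sets of the non-terminals involved (from the grammar, by fixed-point iteration):
  FIRST(T) = { '-', '/', 'id' }

To compute FIRST(T T -), process the symbols left to right:
Symbol T is a non-terminal. Add FIRST(T) \ {ε} = { '-', '/', 'id' }
T is not nullable (ε ∉ FIRST(T)), so stop here.
FIRST(T T -) = { '-', '/', 'id' }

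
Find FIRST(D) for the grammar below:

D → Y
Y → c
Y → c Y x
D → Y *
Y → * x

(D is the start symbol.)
{ '*', 'c' }

FIRST sets of the other non-terminals involved (by the same procedure, iterated to a fixed point):
  FIRST(Y) = { '*', 'c' }

From D → Y:
  - Y is a non-terminal: add FIRST(Y) \ {ε} = { '*', 'c' }
    Y is not nullable, so stop
From D → Y *:
  - Y is a non-terminal: add FIRST(Y) \ {ε} = { '*', 'c' }
    Y is not nullable, so stop

Collecting: FIRST(D) = { '*', 'c' }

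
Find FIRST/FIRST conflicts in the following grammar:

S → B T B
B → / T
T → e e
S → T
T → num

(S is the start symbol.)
FIRST sets of the non-terminals at (or reachable through a nullable prefix from) the front of some alternative:
  FIRST(B) = { '/' }
  FIRST(T) = { 'e', 'num' }

Productions for S:
  S → B T B: FIRST = { '/' }
  S → T: FIRST = { 'e', 'num' }
Productions for T:
  T → e e: FIRST = { 'e' }
  T → num: FIRST = { 'num' }
B has only one production, so no FIRST/FIRST conflict is possible there.

All alternatives of each non-terminal have pairwise disjoint FIRST sets.

Answer: No FIRST/FIRST conflicts.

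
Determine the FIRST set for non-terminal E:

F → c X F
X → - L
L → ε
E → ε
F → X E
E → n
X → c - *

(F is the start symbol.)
From E → ε:
  - ε-production, so ε ∈ FIRST(E)
From E → n:
  - n is a terminal: add 'n' and stop

Collecting: FIRST(E) = { 'n', ε }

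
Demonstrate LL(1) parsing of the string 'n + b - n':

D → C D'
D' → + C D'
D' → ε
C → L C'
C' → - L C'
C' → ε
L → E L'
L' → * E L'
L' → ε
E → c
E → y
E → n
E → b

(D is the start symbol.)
Stack is shown with the top on the left.

Stack         Input        Action
---------------------------------
D $           n + b - n $  output D → C D'
C D' $        n + b - n $  output C → L C'
L C' D' $     n + b - n $  output L → E L'
E L' C' D' $  n + b - n $  output E → n
n L' C' D' $  n + b - n $  match 'n'
L' C' D' $    + b - n $    output L' → ε
C' D' $       + b - n $    output C' → ε
D' $          + b - n $    output D' → + C D'
+ C D' $      + b - n $    match '+'
C D' $        b - n $      output C → L C'
L C' D' $     b - n $      output L → E L'
E L' C' D' $  b - n $      output E → b
b L' C' D' $  b - n $      match 'b'
L' C' D' $    - n $        output L' → ε
C' D' $       - n $        output C' → - L C'
- L C' D' $   - n $        match '-'
L C' D' $     n $          output L → E L'
E L' C' D' $  n $          output E → n
n L' C' D' $  n $          match 'n'
L' C' D' $    $            output L' → ε
C' D' $       $            output C' → ε
D' $          $            output D' → ε
$             $            accept

The string is accepted.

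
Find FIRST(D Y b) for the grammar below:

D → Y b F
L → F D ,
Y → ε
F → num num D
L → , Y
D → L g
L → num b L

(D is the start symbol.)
FIRST sets of the non-terminals involved (from the grammar, by fixed-point iteration):
  FIRST(D) = { ',', 'b', 'num' }

To compute FIRST(D Y b), process the symbols left to right:
Symbol D is a non-terminal. Add FIRST(D) \ {ε} = { ',', 'b', 'num' }
D is not nullable (ε ∉ FIRST(D)), so stop here.
FIRST(D Y b) = { ',', 'b', 'num' }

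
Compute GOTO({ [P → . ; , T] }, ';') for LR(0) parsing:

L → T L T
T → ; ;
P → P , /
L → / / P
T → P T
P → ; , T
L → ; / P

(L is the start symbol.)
{ [P → ; . , T] }

GOTO(I, ';') = CLOSURE({ [A → αX.β] : [A → α.Xβ] ∈ I, X = ';' })

Items with dot before ';', with the dot advanced:
  [P → . ; , T] → [P → ; . , T]
Closure adds nothing (no advanced item has the dot before a non-terminal).

GOTO = { [P → ; . , T] }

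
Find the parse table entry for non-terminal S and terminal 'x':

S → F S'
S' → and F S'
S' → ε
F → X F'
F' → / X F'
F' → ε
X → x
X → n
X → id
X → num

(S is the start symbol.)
To find M[S, 'x'], we find productions for S where 'x' is in the predict set (PREDICT(N → α) = (FIRST(α) \ {ε}) ∪ (FOLLOW(N) if α ⇒* ε)).

Relevant sets:
  FIRST(F) = { 'id', 'n', 'num', 'x' }

S → F S': PREDICT = { 'id', 'n', 'num', 'x' }
  'x' is in predict set, so this production goes in M[S, 'x']

M[S, 'x'] = S → F S'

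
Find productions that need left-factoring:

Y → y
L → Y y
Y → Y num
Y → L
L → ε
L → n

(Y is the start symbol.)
Left-factoring is needed when two productions for the same non-terminal
share a common prefix on the right-hand side.

Productions for Y:
  Y → y
  Y → Y num
  Y → L
Productions for L:
  L → Y y
  L → ε
  L → n

No common prefixes found.

Answer: No, left-factoring is not needed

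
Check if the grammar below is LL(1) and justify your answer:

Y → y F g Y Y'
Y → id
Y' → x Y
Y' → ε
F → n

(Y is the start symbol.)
No. Predict set conflict for Y': { 'x' }

A grammar is LL(1) if for each non-terminal N with multiple productions, the predict sets of those productions are pairwise disjoint, where PREDICT(N → α) = (FIRST(α) \ {ε}) ∪ (FOLLOW(N) if α ⇒* ε).

Relevant sets:
  FOLLOW(Y') = { $, 'x' }

For Y:
  PREDICT(Y → y F g Y Y') = { 'y' }
  PREDICT(Y → id) = { 'id' }
For Y':
  PREDICT(Y' → x Y) = { 'x' }
  PREDICT(Y' → ε) = { $, 'x' }
F has a single production, so nothing to check there.

Conflict found: Predict set conflict for Y': { 'x' }
The grammar is NOT LL(1).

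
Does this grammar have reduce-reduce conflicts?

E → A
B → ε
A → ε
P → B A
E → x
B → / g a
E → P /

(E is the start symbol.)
Yes — I0: [A → .] vs [B → .]

Augment with E' → E and build the canonical LR(0) collection (I0 = CLOSURE({[E' → . E]}), then GOTO on every symbol after a dot until no new states appear). It has 11 states:
  I0: { [A → .], [B → . / g a], [B → .], [E → . A], [E → . P /], [E → . x], [E' → . E], [P → . B A] }  — shift, 2 reduces
  I1: { [B → / . g a] }  — shift
  I2: { [E → A .] }  — reduce
  I3: { [A → .], [P → B . A] }  — reduce
  I4: { [E' → E .] }  — accept
  I5: { [E → P . /] }  — shift
  I6: { [E → x .] }  — reduce
  I7: { [E → P / .] }  — reduce
  I8: { [P → B A .] }  — reduce
  I9: { [B → / g . a] }  — shift
  I10: { [B → / g a .] }  — reduce

I0 contains complete items [A → .], [B → .] — reduce-reduce conflict.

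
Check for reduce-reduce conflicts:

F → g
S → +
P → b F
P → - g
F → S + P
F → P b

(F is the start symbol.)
A reduce-reduce conflict occurs when an LR(0) state has two complete items [A → α .] and [B → β .] — both call for a reduction, and with no lookahead the parser cannot choose between them.

Augment with F' → F and build the canonical LR(0) collection (I0 = CLOSURE({[F' → . F]}), then GOTO on every symbol after a dot until no new states appear). It has 13 states:
  I0: { [F → . P b], [F → . S + P], [F → . g], [F' → . F], [P → . - g], [P → . b F], [S → . +] }  — shift
  I1: { [S → + .] }  — reduce
  I2: { [P → - . g] }  — shift
  I3: { [F' → F .] }  — accept
  I4: { [F → P . b] }  — shift
  I5: { [F → S . + P] }  — shift
  I6: { [F → . P b], [F → . S + P], [F → . g], [P → . - g], [P → . b F], [P → b . F], [S → . +] }  — shift
  I7: { [F → g .] }  — reduce
  I8: { [P → b F .] }  — reduce
  I9: { [F → S + . P], [P → . - g], [P → . b F] }  — shift
  I10: { [F → S + P .] }  — reduce
  I11: { [F → P b .] }  — reduce
  I12: { [P → - g .] }  — reduce

No state contains more than one complete item.

Answer: No reduce-reduce conflicts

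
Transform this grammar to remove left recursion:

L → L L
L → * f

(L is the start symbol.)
L → * f L'
L' → L L'
L' → ε

L is directly left-recursive. The standard transformation for
  A → A α₁ | ... | A α_m | β₁ | ... | β_n
is
  A  → β₁ A' | ... | β_n A'
  A' → α₁ A' | ... | α_m A' | ε

L → * f becomes L → * f L'
L → L L becomes L' → L L'
Add L' → ε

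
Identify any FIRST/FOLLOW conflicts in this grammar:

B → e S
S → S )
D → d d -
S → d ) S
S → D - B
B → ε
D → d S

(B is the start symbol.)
A FIRST/FOLLOW conflict occurs when a non-terminal N has a nullable alternative N → β (β ⇒* ε) and another alternative N → α with FIRST(α) ∩ FOLLOW(N) ≠ ∅: on such a lookahead the parser cannot decide between expanding α and letting N vanish via β.

Nullable non-terminals: B.

B: nullable alternative(s) B → ε; FOLLOW(B) = { $, ')', '-' }
  B → e S: FIRST \ {ε} = { 'e' } — disjoint from FOLLOW(B)
  B → ε: FIRST \ {ε} = { } — this is the only nullable alternative, skip

D, S have no nullable alternative, so no FIRST/FOLLOW check is needed there.

No FIRST/FOLLOW conflicts found.

Answer: No FIRST/FOLLOW conflicts.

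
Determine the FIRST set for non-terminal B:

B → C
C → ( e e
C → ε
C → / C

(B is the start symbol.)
To compute FIRST(B), examine every production with B on the left-hand side, reading each right-hand side left to right until a non-nullable symbol is reached.

FIRST sets of the other non-terminals involved (by the same procedure, iterated to a fixed point):
  FIRST(C) = { '(', '/', ε }

From B → C:
  - C is a non-terminal: add FIRST(C) \ {ε} = { '(', '/' }
    C is nullable and nothing follows, so the whole right-hand side can vanish: ε ∈ FIRST(B)

Collecting: FIRST(B) = { '(', '/', ε }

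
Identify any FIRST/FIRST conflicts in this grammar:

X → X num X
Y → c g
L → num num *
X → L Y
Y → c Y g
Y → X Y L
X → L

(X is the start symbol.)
Yes. X → X num X / X → L Y on { 'num' }; X → X num X / X → L on { 'num' }; X → L Y / X → L on { 'num' }; Y → c g / Y → c Y g on { 'c' }

A FIRST/FIRST conflict occurs when two productions N → α and N → β for the same non-terminal have FIRST(α) ∩ FIRST(β) ≠ ∅ (with ε ∈ FIRST of a nullable right-hand side, so two nullable alternatives also conflict).

FIRST sets of the non-terminals at (or reachable through a nullable prefix from) the front of some alternative:
  FIRST(X) = { 'num' }
  FIRST(L) = { 'num' }

Productions for X:
  X → X num X: FIRST = { 'num' }
  X → L Y: FIRST = { 'num' }
  X → L: FIRST = { 'num' }
Productions for Y:
  Y → c g: FIRST = { 'c' }
  Y → c Y g: FIRST = { 'c' }
  Y → X Y L: FIRST = { 'num' }
L has only one production, so no FIRST/FIRST conflict is possible there.

Conflict for X: X → X num X and X → L Y
  Overlap: { 'num' }
Conflict for X: X → X num X and X → L
  Overlap: { 'num' }
Conflict for X: X → L Y and X → L
  Overlap: { 'num' }
Conflict for Y: Y → c g and Y → c Y g
  Overlap: { 'c' }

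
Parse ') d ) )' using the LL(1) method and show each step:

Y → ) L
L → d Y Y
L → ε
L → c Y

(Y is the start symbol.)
LL(1) parsing maintains a stack (initially the start symbol over $) and the input. At each step: if the stack top is a terminal, match it against the current input token; if it is a non-terminal N, replace it with the RHS of M[N, lookahead] (the unique production whose predict set contains the lookahead).

Stack is shown with the top on the left.

Stack    Input      Action
--------------------------
Y $      ) d ) ) $  output Y → ) L
) L $    ) d ) ) $  match ')'
L $      d ) ) $    output L → d Y Y
d Y Y $  d ) ) $    match 'd'
Y Y $    ) ) $      output Y → ) L
) L Y $  ) ) $      match ')'
L Y $    ) $        output L → ε
Y $      ) $        output Y → ) L
) L $    ) $        match ')'
L $      $          output L → ε
$        $          accept

The string is accepted.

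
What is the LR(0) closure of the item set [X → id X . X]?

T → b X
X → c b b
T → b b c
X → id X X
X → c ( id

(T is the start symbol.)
{ [X → . c ( id], [X → . c b b], [X → . id X X], [X → id X . X] }

Start with: [X → id X . X]
  [X → id X . X] has the dot before X: add [X → . c b b], [X → . id X X], [X → . c ( id]
No further items can be added.

CLOSURE = { [X → . c ( id], [X → . c b b], [X → . id X X], [X → id X . X] }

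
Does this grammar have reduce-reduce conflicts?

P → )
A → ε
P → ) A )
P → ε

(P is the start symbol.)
Yes — I1: [A → .] vs [P → ) .]

A reduce-reduce conflict occurs when an LR(0) state has two complete items [A → α .] and [B → β .] — both call for a reduction, and with no lookahead the parser cannot choose between them.

Augment with P' → P and build the canonical LR(0) collection (I0 = CLOSURE({[P' → . P]}), then GOTO on every symbol after a dot until no new states appear). It has 5 states:
  I0: { [P → . ) A )], [P → . )], [P → .], [P' → . P] }  — shift, reduce
  I1: { [A → .], [P → ) . A )], [P → ) .] }  — 2 reduces
  I2: { [P' → P .] }  — accept
  I3: { [P → ) A . )] }  — shift
  I4: { [P → ) A ) .] }  — reduce

I1 contains complete items [A → .], [P → ) .] — reduce-reduce conflict.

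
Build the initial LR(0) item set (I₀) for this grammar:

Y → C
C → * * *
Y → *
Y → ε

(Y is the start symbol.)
{ [C → . * * *], [Y → . *], [Y → . C], [Y → .], [Y' → . Y] }

First, augment the grammar with Y' → Y
I₀ = CLOSURE({ [Y' → . Y] }):
  [Y' → . Y] has the dot before Y: add [Y → . C], [Y → . *], [Y → .]
  [Y → . C] has the dot before C: add [C → . * * *]
No further items can be added.

I₀ = { [C → . * * *], [Y → . *], [Y → . C], [Y → .], [Y' → . Y] }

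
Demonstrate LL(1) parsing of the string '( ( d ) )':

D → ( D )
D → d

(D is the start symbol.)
Stack is shown with the top on the left.

Stack      Input        Action
------------------------------
D $        ( ( d ) ) $  output D → ( D )
( D ) $    ( ( d ) ) $  match '('
D ) $      ( d ) ) $    output D → ( D )
( D ) ) $  ( d ) ) $    match '('
D ) ) $    d ) ) $      output D → d
d ) ) $    d ) ) $      match 'd'
) ) $      ) ) $        match ')'
) $        ) $          match ')'
$          $            accept

The string is accepted.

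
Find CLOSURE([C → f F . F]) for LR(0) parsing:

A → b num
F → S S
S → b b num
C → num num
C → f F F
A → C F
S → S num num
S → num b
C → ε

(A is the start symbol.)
{ [C → f F . F], [F → . S S], [S → . S num num], [S → . b b num], [S → . num b] }

To compute CLOSURE, for each item [A → α.Bβ] where B is a non-terminal, add [B → .γ] for all productions B → γ; repeat for the newly added items until nothing changes.

Start with: [C → f F . F]
  [C → f F . F] has the dot before F: add [F → . S S]
  [F → . S S] has the dot before S: add [S → . b b num], [S → . S num num], [S → . num b]
No further items can be added.

CLOSURE = { [C → f F . F], [F → . S S], [S → . S num num], [S → . b b num], [S → . num b] }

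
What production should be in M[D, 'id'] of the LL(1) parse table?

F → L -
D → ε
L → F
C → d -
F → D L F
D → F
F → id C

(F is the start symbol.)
D → ε, D → F

To find M[D, 'id'], we find productions for D where 'id' is in the predict set (PREDICT(N → α) = (FIRST(α) \ {ε}) ∪ (FOLLOW(N) if α ⇒* ε)).

Relevant sets:
  FIRST(F) = { 'id' }
  FOLLOW(D) = { 'id' }

D → ε: PREDICT = { 'id' }
  'id' is in predict set, so this production goes in M[D, 'id']
D → F: PREDICT = { 'id' }
  'id' is in predict set, so this production goes in M[D, 'id']

M[D, 'id'] = D → ε, D → F  (a multiply-defined cell — the grammar is not LL(1))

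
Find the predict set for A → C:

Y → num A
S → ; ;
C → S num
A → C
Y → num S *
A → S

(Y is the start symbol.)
{ ';' }

PREDICT(A → C) = (FIRST(RHS) \ {ε}) ∪ (FOLLOW(A) if ε ∈ FIRST(RHS), i.e. RHS ⇒* ε)
FIRST(C) = { ';' }
FIRST(C) = { ';' }
ε ∉ FIRST(C), so FOLLOW(A) is not added.
PREDICT(A → C) = { ';' }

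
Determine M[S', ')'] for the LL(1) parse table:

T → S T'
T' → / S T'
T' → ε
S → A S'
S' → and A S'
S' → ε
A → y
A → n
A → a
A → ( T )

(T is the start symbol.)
To find M[S', ')'], we find productions for S' where ')' is in the predict set (PREDICT(N → α) = (FIRST(α) \ {ε}) ∪ (FOLLOW(N) if α ⇒* ε)).

Relevant sets:
  FOLLOW(S') = { $, ')', '/' }

S' → and A S': PREDICT = { 'and' }
S' → ε: PREDICT = { $, ')', '/' }
  ')' is in predict set, so this production goes in M[S', ')']

M[S', ')'] = S' → ε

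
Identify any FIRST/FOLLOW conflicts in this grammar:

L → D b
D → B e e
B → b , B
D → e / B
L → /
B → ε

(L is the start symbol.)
Yes. B → b ',' B with FOLLOW(B) on { 'b' }

Nullable non-terminals: B.

B: nullable alternative(s) B → ε; FOLLOW(B) = { 'b', 'e' }
  B → b , B: FIRST \ {ε} = { 'b' } — overlaps FOLLOW(B) on { 'b' }: CONFLICT
  B → ε: FIRST \ {ε} = { } — this is the only nullable alternative, skip

D, L have no nullable alternative, so no FIRST/FOLLOW check is needed there.

So the grammar has 1 FIRST/FOLLOW conflict (marked CONFLICT above).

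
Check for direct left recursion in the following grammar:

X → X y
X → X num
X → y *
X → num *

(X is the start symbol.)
X → X y: LEFT RECURSIVE (starts with X)
X → X num: LEFT RECURSIVE (starts with X)
X → y *: starts with y
X → num *: starts with num

The grammar has direct left recursion on: X.

Answer: Yes, X is left-recursive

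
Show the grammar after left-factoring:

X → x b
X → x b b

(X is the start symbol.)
X → x b X'
X' → ε
X' → b

Left-factoring transforms A → αβ₁ | αβ₂ into A → αA' and A' → β₁ | β₂
(α is the longest common prefix among the alternatives). Repeat until
no nonterminal has two alternatives with a common prefix.

Round 1: X has alternatives sharing prefix 'x b'. Introduce X': X → x b X'
  Add: X' → ε
  Add: X' → b

No remaining common prefixes — done.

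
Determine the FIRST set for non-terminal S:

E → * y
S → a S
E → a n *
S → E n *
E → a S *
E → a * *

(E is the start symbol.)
To compute FIRST(S), examine every production with S on the left-hand side, reading each right-hand side left to right until a non-nullable symbol is reached.

FIRST sets of the other non-terminals involved (by the same procedure, iterated to a fixed point):
  FIRST(E) = { '*', 'a' }

From S → a S:
  - a is a terminal: add 'a' and stop
From S → E n *:
  - E is a non-terminal: add FIRST(E) \ {ε} = { '*', 'a' }
    E is not nullable, so stop

Collecting: FIRST(S) = { '*', 'a' }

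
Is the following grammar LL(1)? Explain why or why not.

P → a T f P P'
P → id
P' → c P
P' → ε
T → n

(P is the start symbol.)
A grammar is LL(1) if for each non-terminal N with multiple productions, the predict sets of those productions are pairwise disjoint, where PREDICT(N → α) = (FIRST(α) \ {ε}) ∪ (FOLLOW(N) if α ⇒* ε).

Relevant sets:
  FOLLOW(P') = { $, 'c' }

For P:
  PREDICT(P → a T f P P') = { 'a' }
  PREDICT(P → id) = { 'id' }
For P':
  PREDICT(P' → c P) = { 'c' }
  PREDICT(P' → ε) = { $, 'c' }
T has a single production, so nothing to check there.

Conflict found: Predict set conflict for P': { 'c' }
The grammar is NOT LL(1).

Answer: No. Predict set conflict for P': { 'c' }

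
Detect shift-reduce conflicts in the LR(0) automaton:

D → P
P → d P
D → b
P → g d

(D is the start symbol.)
A shift-reduce conflict occurs when an LR(0) state has both:
  - a complete (reduce) item [A → α .] (dot at the end), and
  - a shift item [B → β . c γ] (dot before a terminal).

Augment with D' → D and build the canonical LR(0) collection (I0 = CLOSURE({[D' → . D]}), then GOTO on every symbol after a dot until no new states appear). It has 8 states:
  I0: { [D → . P], [D → . b], [D' → . D], [P → . d P], [P → . g d] }  — shift
  I1: { [D' → D .] }  — accept
  I2: { [D → P .] }  — reduce
  I3: { [D → b .] }  — reduce
  I4: { [P → . d P], [P → . g d], [P → d . P] }  — shift
  I5: { [P → g . d] }  — shift
  I6: { [P → g d .] }  — reduce
  I7: { [P → d P .] }  — reduce

No state contains both a complete item and a shift item.

Answer: No shift-reduce conflicts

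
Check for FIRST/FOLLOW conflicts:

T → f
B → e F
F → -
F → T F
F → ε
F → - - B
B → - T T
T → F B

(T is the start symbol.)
Yes. F → '-' with FOLLOW(F) on { '-' }; F → T F with FOLLOW(F) on { '-', 'e', 'f' }; F → '-' '-' B with FOLLOW(F) on { '-' }

Nullable non-terminals: F.
FIRST sets used below: FIRST(T) = { '-', 'e', 'f' }

F: nullable alternative(s) F → ε; FOLLOW(F) = { $, '-', 'e', 'f' }
  F → -: FIRST \ {ε} = { '-' } — overlaps FOLLOW(F) on { '-' }: CONFLICT
  F → T F: FIRST \ {ε} = { '-', 'e', 'f' } — overlaps FOLLOW(F) on { '-', 'e', 'f' }: CONFLICT
  F → ε: FIRST \ {ε} = { } — this is the only nullable alternative, skip
  F → - - B: FIRST \ {ε} = { '-' } — overlaps FOLLOW(F) on { '-' }: CONFLICT

B, T have no nullable alternative, so no FIRST/FOLLOW check is needed there.

So the grammar has 3 FIRST/FOLLOW conflicts (marked CONFLICT above).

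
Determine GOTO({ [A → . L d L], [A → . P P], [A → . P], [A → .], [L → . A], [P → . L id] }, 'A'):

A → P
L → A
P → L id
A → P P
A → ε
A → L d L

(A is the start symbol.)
GOTO(I, 'A') = CLOSURE({ [A → αX.β] : [A → α.Xβ] ∈ I, X = 'A' })

Items with dot before 'A', with the dot advanced:
  [L → . A] → [L → A .]
Closure adds nothing (no advanced item has the dot before a non-terminal).

GOTO = { [L → A .] }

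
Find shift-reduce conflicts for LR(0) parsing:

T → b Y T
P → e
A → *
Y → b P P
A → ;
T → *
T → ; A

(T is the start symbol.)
No shift-reduce conflicts

A shift-reduce conflict occurs when an LR(0) state has both:
  - a complete (reduce) item [A → α .] (dot at the end), and
  - a shift item [B → β . c γ] (dot before a terminal).

Augment with T' → T and build the canonical LR(0) collection (I0 = CLOSURE({[T' → . T]}), then GOTO on every symbol after a dot until no new states appear). It has 14 states:
  I0: { [T → . *], [T → . ; A], [T → . b Y T], [T' → . T] }  — shift
  I1: { [T → * .] }  — reduce
  I2: { [A → . *], [A → . ;], [T → ; . A] }  — shift
  I3: { [T' → T .] }  — accept
  I4: { [T → b . Y T], [Y → . b P P] }  — shift
  I5: { [T → . *], [T → . ; A], [T → . b Y T], [T → b Y . T] }  — shift
  I6: { [P → . e], [Y → b . P P] }  — shift
  I7: { [P → . e], [Y → b P . P] }  — shift
  I8: { [P → e .] }  — reduce
  I9: { [Y → b P P .] }  — reduce
  I10: { [T → b Y T .] }  — reduce
  I11: { [A → * .] }  — reduce
  I12: { [A → ; .] }  — reduce
  I13: { [T → ; A .] }  — reduce

No state contains both a complete item and a shift item.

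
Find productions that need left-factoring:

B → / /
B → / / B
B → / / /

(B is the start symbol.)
Left-factoring is needed when two productions for the same non-terminal
share a common prefix on the right-hand side.

Productions for B:
  B → / /
  B → / / B
  B → / / /

Found common prefix '/ /' in productions for B

Answer: Yes, B has productions with common prefix '/ /'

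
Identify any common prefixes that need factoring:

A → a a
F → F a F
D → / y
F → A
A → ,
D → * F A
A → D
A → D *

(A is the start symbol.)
Left-factoring is needed when two productions for the same non-terminal
share a common prefix on the right-hand side.

Productions for A:
  A → a a
  A → ,
  A → D
  A → D *
Productions for F:
  F → F a F
  F → A
Productions for D:
  D → / y
  D → * F A

Found common prefix 'D' in productions for A

Answer: Yes, A has productions with common prefix 'D'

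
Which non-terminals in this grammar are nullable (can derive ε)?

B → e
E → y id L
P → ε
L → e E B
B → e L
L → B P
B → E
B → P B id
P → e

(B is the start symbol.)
{ 'P' }

ε-productions: P → ε
So P is immediately nullable.
No further non-terminal can be added: every production for the remaining non-terminals contains a terminal or a non-nullable non-terminal.
Nullable = { 'P' }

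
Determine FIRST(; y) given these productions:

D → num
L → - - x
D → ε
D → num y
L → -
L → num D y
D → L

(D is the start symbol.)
To compute FIRST(; y), process the symbols left to right:
Symbol ; is a terminal. Add ';' and stop.
FIRST(; y) = { ';' }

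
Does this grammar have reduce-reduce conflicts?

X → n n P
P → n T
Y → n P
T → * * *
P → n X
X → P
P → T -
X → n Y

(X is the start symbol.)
Yes — I10: [X → P .] vs [X → n n P .]

A reduce-reduce conflict occurs when an LR(0) state has two complete items [A → α .] and [B → β .] — both call for a reduction, and with no lookahead the parser cannot choose between them.

Augment with X' → X and build the canonical LR(0) collection (I0 = CLOSURE({[X' → . X]}), then GOTO on every symbol after a dot until no new states appear). It has 14 states:
  I0: { [P → . T -], [P → . n T], [P → . n X], [T → . * * *], [X → . P], [X → . n Y], [X → . n n P], [X' → . X] }  — shift
  I1: { [T → * . * *] }  — shift
  I2: { [X → P .] }  — reduce
  I3: { [P → T . -] }  — shift
  I4: { [X' → X .] }  — accept
  I5: { [P → . T -], [P → . n T], [P → . n X], [P → n . T], [P → n . X], [T → . * * *], [X → . P], [X → . n Y], [X → . n n P], [X → n . Y], [X → n . n P], [Y → . n P] }  — shift
  I6: { [P → T . -], [P → n T .] }  — shift, reduce
  I7: { [P → n X .] }  — reduce
  I8: { [X → n Y .] }  — reduce
  I9: { [P → . T -], [P → . n T], [P → . n X], [P → n . T], [P → n . X], [T → . * * *], [X → . P], [X → . n Y], [X → . n n P], [X → n . Y], [X → n . n P], [X → n n . P], [Y → . n P], [Y → n . P] }  — shift
  I10: { [X → P .], [X → n n P .], [Y → n P .] }  — 3 reduces
  I11: { [P → T - .] }  — reduce
  I12: { [T → * * . *] }  — shift
  I13: { [T → * * * .] }  — reduce

I10 contains complete items [X → P .], [X → n n P .], [Y → n P .] — reduce-reduce conflict.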